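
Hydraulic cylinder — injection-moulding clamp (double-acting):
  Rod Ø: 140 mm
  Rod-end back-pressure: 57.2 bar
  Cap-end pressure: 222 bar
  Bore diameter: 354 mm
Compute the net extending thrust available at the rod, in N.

F ≈ 1.71e6 N

Cap-side area A_cap = π/4 × (354 mm)² = 98420 mm^2
Rod-side annular area A_ann = π/4 × (354² − 140²) = 83030 mm^2
Net thrust = P_cap·A_cap − P_rod·A_ann = 2.185e6 N − 4.749e5 N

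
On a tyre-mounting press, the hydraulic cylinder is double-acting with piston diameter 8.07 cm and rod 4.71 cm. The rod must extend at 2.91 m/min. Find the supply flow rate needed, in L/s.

Cap-side area A_cap = π/4 × (8.07 cm)² = 51.15 cm^2
Q = A × v

Q ≈ 0.248 L/s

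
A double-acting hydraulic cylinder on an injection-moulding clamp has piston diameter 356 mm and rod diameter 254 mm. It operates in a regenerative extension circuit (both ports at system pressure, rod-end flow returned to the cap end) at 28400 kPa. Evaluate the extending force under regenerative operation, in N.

With equal pressure on both faces, forces on the annular region cancel; the net push is pressure × rod cross-section.
Rod cross-section A_rod = π/4 × (254 mm)² = 50670 mm^2
F = P × A_rod

F ≈ 1.44e6 N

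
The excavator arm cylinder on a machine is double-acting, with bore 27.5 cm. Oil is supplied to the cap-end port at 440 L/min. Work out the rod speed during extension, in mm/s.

v ≈ 123 mm/s

Cap-side area A_cap = π/4 × (27.5 cm)² = 594.0 cm^2
v = Q / A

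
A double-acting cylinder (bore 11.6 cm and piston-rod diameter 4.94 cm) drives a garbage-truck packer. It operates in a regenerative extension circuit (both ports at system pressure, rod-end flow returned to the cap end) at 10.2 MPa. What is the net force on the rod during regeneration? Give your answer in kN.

With equal pressure on both faces, forces on the annular region cancel; the net push is pressure × rod cross-section.
Rod cross-section A_rod = π/4 × (4.94 cm)² = 19.17 cm^2
F = P × A_rod

F ≈ 19.5 kN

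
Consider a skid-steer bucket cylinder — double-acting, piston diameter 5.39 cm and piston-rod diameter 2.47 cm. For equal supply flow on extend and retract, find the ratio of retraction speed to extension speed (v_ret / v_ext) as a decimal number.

v_ret/v_ext ≈ 1.27

Cap-side area A_cap = π/4 × (5.39 cm)² = 22.82 cm^2
Rod-side annular area A_ann = π/4 × (5.39² − 2.47²) = 18.03 cm^2
For equal Q, v ∝ 1/A, so v_ret/v_ext = A_cap/A_ann.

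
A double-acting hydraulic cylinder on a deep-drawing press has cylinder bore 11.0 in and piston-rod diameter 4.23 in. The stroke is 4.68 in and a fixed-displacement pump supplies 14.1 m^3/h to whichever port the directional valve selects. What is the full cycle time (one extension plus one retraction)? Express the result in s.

Cap-side area A_cap = π/4 × (11.0 in)² = 95.03 in^2
Rod-side annular area A_ann = π/4 × (11.0² − 4.23²) = 80.98 in^2
t_ext = A_cap·L/Q = 1.861 s
t_ret = A_ann·L/Q = 1.586 s
t_cycle = t_ext + t_ret

t ≈ 3.45 s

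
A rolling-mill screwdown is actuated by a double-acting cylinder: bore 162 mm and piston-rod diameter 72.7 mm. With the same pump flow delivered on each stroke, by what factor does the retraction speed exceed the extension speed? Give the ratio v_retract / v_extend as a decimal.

v_ret/v_ext ≈ 1.25

Cap-side area A_cap = π/4 × (162 mm)² = 20610 mm^2
Rod-side annular area A_ann = π/4 × (162² − 72.7²) = 16460 mm^2
For equal Q, v ∝ 1/A, so v_ret/v_ext = A_cap/A_ann.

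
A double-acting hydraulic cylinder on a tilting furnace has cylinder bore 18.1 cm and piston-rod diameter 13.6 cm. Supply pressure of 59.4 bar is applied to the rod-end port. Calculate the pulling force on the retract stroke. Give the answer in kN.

Rod-side annular area A_ann = π/4 × (18.1² − 13.6²) = 112.0 cm^2
On retraction the pressure acts on the annular area (bore minus rod).
F = P × A_ann

F ≈ 66.6 kN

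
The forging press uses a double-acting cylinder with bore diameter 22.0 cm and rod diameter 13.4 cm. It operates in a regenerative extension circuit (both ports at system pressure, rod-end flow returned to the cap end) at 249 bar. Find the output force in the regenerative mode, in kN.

With equal pressure on both faces, forces on the annular region cancel; the net push is pressure × rod cross-section.
Rod cross-section A_rod = π/4 × (13.4 cm)² = 141.0 cm^2
F = P × A_rod

F ≈ 351 kN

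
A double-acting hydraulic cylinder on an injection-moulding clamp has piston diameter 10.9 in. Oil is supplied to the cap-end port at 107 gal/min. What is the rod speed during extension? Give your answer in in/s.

v ≈ 4.41 in/s

Cap-side area A_cap = π/4 × (10.9 in)² = 93.31 in^2
v = Q / A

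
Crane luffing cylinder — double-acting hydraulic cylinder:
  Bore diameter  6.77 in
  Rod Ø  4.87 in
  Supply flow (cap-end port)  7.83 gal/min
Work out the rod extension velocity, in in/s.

v ≈ 0.837 in/s

Cap-side area A_cap = π/4 × (6.77 in)² = 36.00 in^2
v = Q / A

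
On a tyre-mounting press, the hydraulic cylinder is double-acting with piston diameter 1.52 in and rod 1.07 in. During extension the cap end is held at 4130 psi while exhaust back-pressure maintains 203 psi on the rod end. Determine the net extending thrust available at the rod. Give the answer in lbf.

F ≈ 7310 lbf

Cap-side area A_cap = π/4 × (1.52 in)² = 1.815 in^2
Rod-side annular area A_ann = π/4 × (1.52² − 1.07²) = 0.9154 in^2
Net thrust = P_cap·A_cap − P_rod·A_ann = 7494 lbf − 185.8 lbf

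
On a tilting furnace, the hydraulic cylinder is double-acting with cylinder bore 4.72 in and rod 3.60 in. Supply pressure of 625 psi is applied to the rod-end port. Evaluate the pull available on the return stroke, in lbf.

Rod-side annular area A_ann = π/4 × (4.72² − 3.60²) = 7.319 in^2
On retraction the pressure acts on the annular area (bore minus rod).
F = P × A_ann

F ≈ 4570 lbf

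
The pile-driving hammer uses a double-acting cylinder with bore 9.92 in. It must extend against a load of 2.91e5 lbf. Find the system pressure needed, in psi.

Cap-side area A_cap = π/4 × (9.92 in)² = 77.29 in^2
P = F / A = 2.91e5 lbf / A

P ≈ 3770 psi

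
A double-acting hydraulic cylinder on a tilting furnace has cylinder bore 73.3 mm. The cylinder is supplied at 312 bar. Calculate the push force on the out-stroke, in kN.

Cap-side area A_cap = π/4 × (73.3 mm)² = 4220 mm^2
F = P × A_cap = 312 bar × A_cap

F ≈ 132 kN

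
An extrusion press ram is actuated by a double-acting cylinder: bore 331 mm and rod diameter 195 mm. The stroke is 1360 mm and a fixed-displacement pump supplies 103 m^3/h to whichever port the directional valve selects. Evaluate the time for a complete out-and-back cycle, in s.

Cap-side area A_cap = π/4 × (331 mm)² = 86050 mm^2
Rod-side annular area A_ann = π/4 × (331² − 195²) = 56180 mm^2
t_ext = A_cap·L/Q = 4.090 s
t_ret = A_ann·L/Q = 2.671 s
t_cycle = t_ext + t_ret

t ≈ 6.76 s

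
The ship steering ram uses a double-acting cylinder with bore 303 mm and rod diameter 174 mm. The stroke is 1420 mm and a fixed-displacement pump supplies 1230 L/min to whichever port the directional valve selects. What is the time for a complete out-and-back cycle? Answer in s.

t ≈ 8.34 s

Cap-side area A_cap = π/4 × (303 mm)² = 72110 mm^2
Rod-side annular area A_ann = π/4 × (303² − 174²) = 48330 mm^2
t_ext = A_cap·L/Q = 4.995 s
t_ret = A_ann·L/Q = 3.348 s
t_cycle = t_ext + t_ret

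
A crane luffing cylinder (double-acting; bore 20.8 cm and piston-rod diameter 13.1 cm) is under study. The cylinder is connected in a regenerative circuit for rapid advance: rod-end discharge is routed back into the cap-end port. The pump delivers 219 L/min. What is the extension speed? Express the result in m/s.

In regeneration the rod-end outflow joins the pump flow into the cap end, so the net volume the pump must supply per unit advance equals the rod cross-section area.
Rod cross-section A_rod = π/4 × (13.1 cm)² = 134.8 cm^2
v = Q_pump / A_rod

v ≈ 0.271 m/s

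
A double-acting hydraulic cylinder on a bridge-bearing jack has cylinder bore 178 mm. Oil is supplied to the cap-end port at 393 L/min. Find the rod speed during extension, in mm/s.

Cap-side area A_cap = π/4 × (178 mm)² = 24880 mm^2
v = Q / A

v ≈ 263 mm/s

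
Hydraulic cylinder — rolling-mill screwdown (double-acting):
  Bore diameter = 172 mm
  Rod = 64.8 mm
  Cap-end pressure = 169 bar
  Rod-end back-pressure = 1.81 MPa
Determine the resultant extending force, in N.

Cap-side area A_cap = π/4 × (172 mm)² = 23240 mm^2
Rod-side annular area A_ann = π/4 × (172² − 64.8²) = 19940 mm^2
Net thrust = P_cap·A_cap − P_rod·A_ann = 3.927e5 N − 36090 N

F ≈ 3.57e5 N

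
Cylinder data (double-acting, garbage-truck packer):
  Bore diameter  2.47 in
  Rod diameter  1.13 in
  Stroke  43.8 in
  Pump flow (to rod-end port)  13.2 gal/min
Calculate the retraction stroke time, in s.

t ≈ 3.27 s

Rod-side annular area A_ann = π/4 × (2.47² − 1.13²) = 3.789 in^2
Swept volume V = A × L; t = V / Q = A·L / Q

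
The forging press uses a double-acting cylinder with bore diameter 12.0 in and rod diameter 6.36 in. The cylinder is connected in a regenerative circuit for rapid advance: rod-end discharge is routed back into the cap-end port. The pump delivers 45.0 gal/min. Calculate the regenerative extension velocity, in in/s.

v ≈ 5.45 in/s

In regeneration the rod-end outflow joins the pump flow into the cap end, so the net volume the pump must supply per unit advance equals the rod cross-section area.
Rod cross-section A_rod = π/4 × (6.36 in)² = 31.77 in^2
v = Q_pump / A_rod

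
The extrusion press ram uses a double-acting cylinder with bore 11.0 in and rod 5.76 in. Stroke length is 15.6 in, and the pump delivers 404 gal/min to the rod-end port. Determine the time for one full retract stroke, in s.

t ≈ 0.692 s

Rod-side annular area A_ann = π/4 × (11.0² − 5.76²) = 68.98 in^2
Swept volume V = A × L; t = V / Q = A·L / Q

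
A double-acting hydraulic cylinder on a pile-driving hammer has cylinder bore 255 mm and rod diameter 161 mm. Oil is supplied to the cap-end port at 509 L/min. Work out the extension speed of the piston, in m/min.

v ≈ 9.97 m/min

Cap-side area A_cap = π/4 × (255 mm)² = 51070 mm^2
v = Q / A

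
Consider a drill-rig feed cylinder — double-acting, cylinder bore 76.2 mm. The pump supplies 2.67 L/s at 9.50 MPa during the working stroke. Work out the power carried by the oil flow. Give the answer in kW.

W ≈ 25.4 kW

Hydraulic power = P × Q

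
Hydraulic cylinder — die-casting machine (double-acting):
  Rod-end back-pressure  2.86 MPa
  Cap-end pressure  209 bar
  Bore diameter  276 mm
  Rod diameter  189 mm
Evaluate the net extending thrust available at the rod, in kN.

Cap-side area A_cap = π/4 × (276 mm)² = 59830 mm^2
Rod-side annular area A_ann = π/4 × (276² − 189²) = 31770 mm^2
Net thrust = P_cap·A_cap − P_rod·A_ann = 1250 kN − 90.87 kN

F ≈ 1160 kN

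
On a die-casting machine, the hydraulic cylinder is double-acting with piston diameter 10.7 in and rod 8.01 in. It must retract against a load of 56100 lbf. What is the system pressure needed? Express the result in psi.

P ≈ 1420 psi

Rod-side annular area A_ann = π/4 × (10.7² − 8.01²) = 39.53 in^2
Retraction: pressure acts on the annular area.
P = F / A = 56100 lbf / A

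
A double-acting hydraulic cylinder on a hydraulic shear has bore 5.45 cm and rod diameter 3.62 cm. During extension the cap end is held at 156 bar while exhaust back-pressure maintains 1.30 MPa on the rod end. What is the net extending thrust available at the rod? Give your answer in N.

F ≈ 34700 N

Cap-side area A_cap = π/4 × (5.45 cm)² = 23.33 cm^2
Rod-side annular area A_ann = π/4 × (5.45² − 3.62²) = 13.04 cm^2
Net thrust = P_cap·A_cap − P_rod·A_ann = 36390 N − 1695 N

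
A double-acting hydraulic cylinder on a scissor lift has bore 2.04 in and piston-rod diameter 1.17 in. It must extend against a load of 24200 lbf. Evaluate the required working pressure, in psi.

Cap-side area A_cap = π/4 × (2.04 in)² = 3.269 in^2
P = F / A = 24200 lbf / A

P ≈ 7400 psi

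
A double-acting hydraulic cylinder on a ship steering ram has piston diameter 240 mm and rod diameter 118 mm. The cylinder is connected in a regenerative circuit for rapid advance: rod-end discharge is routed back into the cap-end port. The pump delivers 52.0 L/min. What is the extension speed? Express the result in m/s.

v ≈ 0.0792 m/s

In regeneration the rod-end outflow joins the pump flow into the cap end, so the net volume the pump must supply per unit advance equals the rod cross-section area.
Rod cross-section A_rod = π/4 × (118 mm)² = 10940 mm^2
v = Q_pump / A_rod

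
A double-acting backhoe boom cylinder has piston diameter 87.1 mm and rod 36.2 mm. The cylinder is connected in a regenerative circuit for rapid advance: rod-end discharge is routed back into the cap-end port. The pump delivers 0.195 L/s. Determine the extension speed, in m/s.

In regeneration the rod-end outflow joins the pump flow into the cap end, so the net volume the pump must supply per unit advance equals the rod cross-section area.
Rod cross-section A_rod = π/4 × (36.2 mm)² = 1029 mm^2
v = Q_pump / A_rod

v ≈ 0.189 m/s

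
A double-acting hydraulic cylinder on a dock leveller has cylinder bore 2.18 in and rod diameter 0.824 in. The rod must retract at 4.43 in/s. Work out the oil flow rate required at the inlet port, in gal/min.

Q ≈ 3.68 gal/min

Rod-side annular area A_ann = π/4 × (2.18² − 0.824²) = 3.199 in^2
Q = A × v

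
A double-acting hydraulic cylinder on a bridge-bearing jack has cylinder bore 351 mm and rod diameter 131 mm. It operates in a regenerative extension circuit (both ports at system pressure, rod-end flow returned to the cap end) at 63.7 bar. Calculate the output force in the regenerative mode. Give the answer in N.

F ≈ 85900 N

With equal pressure on both faces, forces on the annular region cancel; the net push is pressure × rod cross-section.
Rod cross-section A_rod = π/4 × (131 mm)² = 13480 mm^2
F = P × A_rod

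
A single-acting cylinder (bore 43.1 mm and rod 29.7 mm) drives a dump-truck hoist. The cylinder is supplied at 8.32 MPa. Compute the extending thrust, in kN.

F ≈ 12.1 kN

Cap-side area A_cap = π/4 × (43.1 mm)² = 1459 mm^2
F = P × A_cap = 8.32 MPa × A_cap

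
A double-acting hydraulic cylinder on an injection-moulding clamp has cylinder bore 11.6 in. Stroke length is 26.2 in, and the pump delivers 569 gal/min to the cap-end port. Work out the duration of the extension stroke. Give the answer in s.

t ≈ 1.26 s

Cap-side area A_cap = π/4 × (11.6 in)² = 105.7 in^2
Swept volume V = A × L; t = V / Q = A·L / Q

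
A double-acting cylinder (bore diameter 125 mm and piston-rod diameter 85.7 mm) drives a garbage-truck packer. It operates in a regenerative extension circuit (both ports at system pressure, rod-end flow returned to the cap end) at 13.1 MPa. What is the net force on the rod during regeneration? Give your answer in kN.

With equal pressure on both faces, forces on the annular region cancel; the net push is pressure × rod cross-section.
Rod cross-section A_rod = π/4 × (85.7 mm)² = 5768 mm^2
F = P × A_rod

F ≈ 75.6 kN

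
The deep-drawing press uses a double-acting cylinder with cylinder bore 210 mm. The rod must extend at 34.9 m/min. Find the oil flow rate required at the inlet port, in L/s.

Cap-side area A_cap = π/4 × (210 mm)² = 34640 mm^2
Q = A × v

Q ≈ 20.1 L/s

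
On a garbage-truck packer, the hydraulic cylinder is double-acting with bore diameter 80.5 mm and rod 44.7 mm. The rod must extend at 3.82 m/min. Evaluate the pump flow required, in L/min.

Q ≈ 19.4 L/min

Cap-side area A_cap = π/4 × (80.5 mm)² = 5090 mm^2
Q = A × v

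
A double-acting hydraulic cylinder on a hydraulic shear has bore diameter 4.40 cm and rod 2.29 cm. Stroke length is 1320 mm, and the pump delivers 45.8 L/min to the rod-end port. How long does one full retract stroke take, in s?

Rod-side annular area A_ann = π/4 × (4.40² − 2.29²) = 11.09 cm^2
Swept volume V = A × L; t = V / Q = A·L / Q

t ≈ 1.92 s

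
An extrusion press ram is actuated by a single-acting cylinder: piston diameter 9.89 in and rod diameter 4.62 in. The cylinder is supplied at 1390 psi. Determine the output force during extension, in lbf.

F ≈ 1.07e5 lbf

Cap-side area A_cap = π/4 × (9.89 in)² = 76.82 in^2
F = P × A_cap = 1390 psi × A_cap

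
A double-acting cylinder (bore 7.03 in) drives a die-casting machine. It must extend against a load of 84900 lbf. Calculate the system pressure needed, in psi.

Cap-side area A_cap = π/4 × (7.03 in)² = 38.82 in^2
P = F / A = 84900 lbf / A

P ≈ 2190 psi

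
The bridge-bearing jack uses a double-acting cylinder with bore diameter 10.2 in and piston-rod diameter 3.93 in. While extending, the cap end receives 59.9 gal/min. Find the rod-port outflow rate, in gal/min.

Q_out ≈ 51.0 gal/min

Cap-side area A_cap = π/4 × (10.2 in)² = 81.71 in^2
Rod-side annular area A_ann = π/4 × (10.2² − 3.93²) = 69.58 in^2
Piston speed v = Q_in/A_cap; rod-end outflow Q_out = v × A_ann = Q_in × A_ann/A_cap.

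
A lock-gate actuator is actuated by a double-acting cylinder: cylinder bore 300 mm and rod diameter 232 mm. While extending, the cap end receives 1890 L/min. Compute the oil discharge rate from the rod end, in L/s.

Q_out ≈ 12.7 L/s

Cap-side area A_cap = π/4 × (300 mm)² = 70690 mm^2
Rod-side annular area A_ann = π/4 × (300² − 232²) = 28410 mm^2
Piston speed v = Q_in/A_cap; rod-end outflow Q_out = v × A_ann = Q_in × A_ann/A_cap.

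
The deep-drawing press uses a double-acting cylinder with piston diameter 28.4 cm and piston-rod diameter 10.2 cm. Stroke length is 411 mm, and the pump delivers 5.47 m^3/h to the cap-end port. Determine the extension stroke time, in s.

t ≈ 17.1 s

Cap-side area A_cap = π/4 × (28.4 cm)² = 633.5 cm^2
Swept volume V = A × L; t = V / Q = A·L / Q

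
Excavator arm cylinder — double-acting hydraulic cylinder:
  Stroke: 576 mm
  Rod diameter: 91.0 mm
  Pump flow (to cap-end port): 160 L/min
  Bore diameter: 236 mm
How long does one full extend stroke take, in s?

Cap-side area A_cap = π/4 × (236 mm)² = 43740 mm^2
Swept volume V = A × L; t = V / Q = A·L / Q

t ≈ 9.45 s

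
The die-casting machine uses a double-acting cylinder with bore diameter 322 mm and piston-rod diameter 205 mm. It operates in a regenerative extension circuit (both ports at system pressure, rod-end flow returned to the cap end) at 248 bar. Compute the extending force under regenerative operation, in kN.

With equal pressure on both faces, forces on the annular region cancel; the net push is pressure × rod cross-section.
Rod cross-section A_rod = π/4 × (205 mm)² = 33010 mm^2
F = P × A_rod

F ≈ 819 kN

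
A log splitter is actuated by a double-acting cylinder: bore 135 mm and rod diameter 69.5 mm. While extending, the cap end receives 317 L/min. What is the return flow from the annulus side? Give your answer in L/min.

Q_out ≈ 233 L/min

Cap-side area A_cap = π/4 × (135 mm)² = 14310 mm^2
Rod-side annular area A_ann = π/4 × (135² − 69.5²) = 10520 mm^2
Piston speed v = Q_in/A_cap; rod-end outflow Q_out = v × A_ann = Q_in × A_ann/A_cap.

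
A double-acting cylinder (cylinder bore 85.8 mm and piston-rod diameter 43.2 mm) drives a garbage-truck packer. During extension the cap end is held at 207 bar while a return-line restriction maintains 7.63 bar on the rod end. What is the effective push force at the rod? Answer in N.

F ≈ 1.16e5 N

Cap-side area A_cap = π/4 × (85.8 mm)² = 5782 mm^2
Rod-side annular area A_ann = π/4 × (85.8² − 43.2²) = 4316 mm^2
Net thrust = P_cap·A_cap − P_rod·A_ann = 1.197e5 N − 3293 N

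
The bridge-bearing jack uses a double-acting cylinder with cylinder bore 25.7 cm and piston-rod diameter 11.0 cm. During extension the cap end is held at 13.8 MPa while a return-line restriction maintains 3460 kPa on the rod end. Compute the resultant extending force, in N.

Cap-side area A_cap = π/4 × (25.7 cm)² = 518.7 cm^2
Rod-side annular area A_ann = π/4 × (25.7² − 11.0²) = 423.7 cm^2
Net thrust = P_cap·A_cap − P_rod·A_ann = 7.159e5 N − 1.466e5 N

F ≈ 5.69e5 N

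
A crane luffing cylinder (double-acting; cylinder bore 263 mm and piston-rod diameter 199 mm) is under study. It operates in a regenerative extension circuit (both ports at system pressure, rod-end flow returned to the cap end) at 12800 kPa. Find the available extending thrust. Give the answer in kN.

F ≈ 398 kN

With equal pressure on both faces, forces on the annular region cancel; the net push is pressure × rod cross-section.
Rod cross-section A_rod = π/4 × (199 mm)² = 31100 mm^2
F = P × A_rod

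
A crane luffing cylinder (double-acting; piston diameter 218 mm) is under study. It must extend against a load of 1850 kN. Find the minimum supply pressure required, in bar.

P ≈ 496 bar

Cap-side area A_cap = π/4 × (218 mm)² = 37330 mm^2
P = F / A = 1850 kN / A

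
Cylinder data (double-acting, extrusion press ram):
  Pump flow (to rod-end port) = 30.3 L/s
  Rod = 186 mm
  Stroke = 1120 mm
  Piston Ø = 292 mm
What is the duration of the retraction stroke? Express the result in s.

t ≈ 1.47 s

Rod-side annular area A_ann = π/4 × (292² − 186²) = 39790 mm^2
Swept volume V = A × L; t = V / Q = A·L / Q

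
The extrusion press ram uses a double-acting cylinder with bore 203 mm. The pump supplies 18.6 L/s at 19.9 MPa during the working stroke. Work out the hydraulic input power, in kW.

W ≈ 370 kW

Hydraulic power = P × Q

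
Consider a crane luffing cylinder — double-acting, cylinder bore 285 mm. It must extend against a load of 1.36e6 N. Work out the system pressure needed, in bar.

P ≈ 213 bar

Cap-side area A_cap = π/4 × (285 mm)² = 63790 mm^2
P = F / A = 1.36e6 N / A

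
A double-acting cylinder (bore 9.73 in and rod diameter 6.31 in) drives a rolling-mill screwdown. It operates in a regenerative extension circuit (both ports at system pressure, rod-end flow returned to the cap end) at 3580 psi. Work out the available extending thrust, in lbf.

With equal pressure on both faces, forces on the annular region cancel; the net push is pressure × rod cross-section.
Rod cross-section A_rod = π/4 × (6.31 in)² = 31.27 in^2
F = P × A_rod

F ≈ 1.12e5 lbf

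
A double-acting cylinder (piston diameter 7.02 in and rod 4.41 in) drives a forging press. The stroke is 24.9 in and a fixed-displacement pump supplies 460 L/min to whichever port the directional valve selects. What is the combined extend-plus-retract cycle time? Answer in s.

t ≈ 3.31 s

Cap-side area A_cap = π/4 × (7.02 in)² = 38.70 in^2
Rod-side annular area A_ann = π/4 × (7.02² − 4.41²) = 23.43 in^2
t_ext = A_cap·L/Q = 2.060 s
t_ret = A_ann·L/Q = 1.247 s
t_cycle = t_ext + t_ret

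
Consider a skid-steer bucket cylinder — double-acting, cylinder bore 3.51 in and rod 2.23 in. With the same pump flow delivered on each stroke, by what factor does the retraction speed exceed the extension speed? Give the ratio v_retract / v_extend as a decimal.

Cap-side area A_cap = π/4 × (3.51 in)² = 9.676 in^2
Rod-side annular area A_ann = π/4 × (3.51² − 2.23²) = 5.770 in^2
For equal Q, v ∝ 1/A, so v_ret/v_ext = A_cap/A_ann.

v_ret/v_ext ≈ 1.68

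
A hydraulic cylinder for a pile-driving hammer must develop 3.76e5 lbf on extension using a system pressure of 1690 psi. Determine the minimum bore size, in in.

Extension force acts on the full piston face: F = P × (π/4)D².
D = √(4F / (πP)) = √(4 × 3.76e5 lbf / (π × 1690 psi))

D ≈ 16.8 in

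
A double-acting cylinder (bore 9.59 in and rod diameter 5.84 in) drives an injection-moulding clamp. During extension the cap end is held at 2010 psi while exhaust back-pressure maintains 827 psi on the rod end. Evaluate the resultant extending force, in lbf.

Cap-side area A_cap = π/4 × (9.59 in)² = 72.23 in^2
Rod-side annular area A_ann = π/4 × (9.59² − 5.84²) = 45.45 in^2
Net thrust = P_cap·A_cap − P_rod·A_ann = 1.452e5 lbf − 37580 lbf

F ≈ 1.08e5 lbf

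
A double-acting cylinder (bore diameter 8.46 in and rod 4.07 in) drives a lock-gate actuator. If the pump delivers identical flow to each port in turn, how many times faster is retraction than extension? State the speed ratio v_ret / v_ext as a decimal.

v_ret/v_ext ≈ 1.30

Cap-side area A_cap = π/4 × (8.46 in)² = 56.21 in^2
Rod-side annular area A_ann = π/4 × (8.46² − 4.07²) = 43.20 in^2
For equal Q, v ∝ 1/A, so v_ret/v_ext = A_cap/A_ann.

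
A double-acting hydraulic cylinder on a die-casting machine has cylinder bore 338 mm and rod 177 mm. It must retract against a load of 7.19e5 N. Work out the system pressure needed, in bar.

P ≈ 110 bar

Rod-side annular area A_ann = π/4 × (338² − 177²) = 65120 mm^2
Retraction: pressure acts on the annular area.
P = F / A = 7.19e5 N / A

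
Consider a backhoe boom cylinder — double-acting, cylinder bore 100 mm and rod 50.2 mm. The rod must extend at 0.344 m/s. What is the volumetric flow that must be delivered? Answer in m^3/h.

Q ≈ 9.73 m^3/h

Cap-side area A_cap = π/4 × (100 mm)² = 7854 mm^2
Q = A × v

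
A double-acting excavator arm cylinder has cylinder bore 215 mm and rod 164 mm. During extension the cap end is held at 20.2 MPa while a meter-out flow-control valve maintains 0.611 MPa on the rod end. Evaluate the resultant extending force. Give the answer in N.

Cap-side area A_cap = π/4 × (215 mm)² = 36310 mm^2
Rod-side annular area A_ann = π/4 × (215² − 164²) = 15180 mm^2
Net thrust = P_cap·A_cap − P_rod·A_ann = 7.334e5 N − 9276 N

F ≈ 7.24e5 N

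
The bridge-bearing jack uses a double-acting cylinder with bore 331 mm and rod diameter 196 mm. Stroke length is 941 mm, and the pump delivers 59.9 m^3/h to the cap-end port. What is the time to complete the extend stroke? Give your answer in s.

Cap-side area A_cap = π/4 × (331 mm)² = 86050 mm^2
Swept volume V = A × L; t = V / Q = A·L / Q

t ≈ 4.87 s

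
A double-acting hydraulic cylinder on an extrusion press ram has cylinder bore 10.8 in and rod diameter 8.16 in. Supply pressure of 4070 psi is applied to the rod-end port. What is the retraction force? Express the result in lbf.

Rod-side annular area A_ann = π/4 × (10.8² − 8.16²) = 39.31 in^2
On retraction the pressure acts on the annular area (bore minus rod).
F = P × A_ann

F ≈ 1.60e5 lbf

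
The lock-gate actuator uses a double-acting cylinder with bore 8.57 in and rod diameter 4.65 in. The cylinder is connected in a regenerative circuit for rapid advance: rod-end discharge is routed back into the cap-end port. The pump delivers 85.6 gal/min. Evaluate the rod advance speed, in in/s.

In regeneration the rod-end outflow joins the pump flow into the cap end, so the net volume the pump must supply per unit advance equals the rod cross-section area.
Rod cross-section A_rod = π/4 × (4.65 in)² = 16.98 in^2
v = Q_pump / A_rod

v ≈ 19.4 in/s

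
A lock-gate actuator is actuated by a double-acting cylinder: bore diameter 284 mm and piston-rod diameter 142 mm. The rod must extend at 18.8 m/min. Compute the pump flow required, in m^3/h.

Cap-side area A_cap = π/4 × (284 mm)² = 63350 mm^2
Q = A × v

Q ≈ 71.5 m^3/h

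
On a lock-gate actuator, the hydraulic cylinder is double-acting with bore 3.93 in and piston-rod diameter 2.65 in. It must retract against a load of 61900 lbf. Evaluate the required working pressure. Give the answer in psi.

P ≈ 9360 psi

Rod-side annular area A_ann = π/4 × (3.93² − 2.65²) = 6.615 in^2
Retraction: pressure acts on the annular area.
P = F / A = 61900 lbf / A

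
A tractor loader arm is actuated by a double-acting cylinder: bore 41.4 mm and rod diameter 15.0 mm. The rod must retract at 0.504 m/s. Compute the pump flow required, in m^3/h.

Q ≈ 2.12 m^3/h

Rod-side annular area A_ann = π/4 × (41.4² − 15.0²) = 1169 mm^2
Q = A × v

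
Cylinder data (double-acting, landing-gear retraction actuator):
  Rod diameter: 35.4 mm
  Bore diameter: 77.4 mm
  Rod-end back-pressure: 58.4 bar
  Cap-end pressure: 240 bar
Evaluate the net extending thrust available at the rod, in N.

Cap-side area A_cap = π/4 × (77.4 mm)² = 4705 mm^2
Rod-side annular area A_ann = π/4 × (77.4² − 35.4²) = 3721 mm^2
Net thrust = P_cap·A_cap − P_rod·A_ann = 1.129e5 N − 21730 N

F ≈ 91200 N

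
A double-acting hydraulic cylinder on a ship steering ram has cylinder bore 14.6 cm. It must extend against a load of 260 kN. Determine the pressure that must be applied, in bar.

P ≈ 155 bar

Cap-side area A_cap = π/4 × (14.6 cm)² = 167.4 cm^2
P = F / A = 260 kN / A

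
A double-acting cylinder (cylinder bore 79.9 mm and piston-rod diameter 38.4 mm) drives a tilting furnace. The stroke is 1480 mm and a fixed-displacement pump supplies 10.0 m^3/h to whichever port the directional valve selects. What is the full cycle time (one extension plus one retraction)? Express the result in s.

t ≈ 4.73 s

Cap-side area A_cap = π/4 × (79.9 mm)² = 5014 mm^2
Rod-side annular area A_ann = π/4 × (79.9² − 38.4²) = 3856 mm^2
t_ext = A_cap·L/Q = 2.671 s
t_ret = A_ann·L/Q = 2.054 s
t_cycle = t_ext + t_ret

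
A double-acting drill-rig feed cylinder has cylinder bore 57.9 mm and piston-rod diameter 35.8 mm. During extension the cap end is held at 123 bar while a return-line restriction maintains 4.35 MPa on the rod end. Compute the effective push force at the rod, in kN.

Cap-side area A_cap = π/4 × (57.9 mm)² = 2633 mm^2
Rod-side annular area A_ann = π/4 × (57.9² − 35.8²) = 1626 mm^2
Net thrust = P_cap·A_cap − P_rod·A_ann = 32.39 kN − 7.075 kN

F ≈ 25.3 kN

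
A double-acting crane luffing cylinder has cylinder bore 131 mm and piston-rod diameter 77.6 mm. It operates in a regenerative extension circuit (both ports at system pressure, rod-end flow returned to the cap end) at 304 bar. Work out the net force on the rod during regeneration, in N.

With equal pressure on both faces, forces on the annular region cancel; the net push is pressure × rod cross-section.
Rod cross-section A_rod = π/4 × (77.6 mm)² = 4729 mm^2
F = P × A_rod

F ≈ 1.44e5 N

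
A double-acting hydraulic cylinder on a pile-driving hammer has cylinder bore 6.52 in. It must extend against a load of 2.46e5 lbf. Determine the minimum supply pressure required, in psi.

P ≈ 7370 psi

Cap-side area A_cap = π/4 × (6.52 in)² = 33.39 in^2
P = F / A = 2.46e5 lbf / A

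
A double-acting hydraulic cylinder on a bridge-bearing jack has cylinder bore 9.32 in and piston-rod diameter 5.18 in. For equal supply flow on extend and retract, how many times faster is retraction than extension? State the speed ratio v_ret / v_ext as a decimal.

Cap-side area A_cap = π/4 × (9.32 in)² = 68.22 in^2
Rod-side annular area A_ann = π/4 × (9.32² − 5.18²) = 47.15 in^2
For equal Q, v ∝ 1/A, so v_ret/v_ext = A_cap/A_ann.

v_ret/v_ext ≈ 1.45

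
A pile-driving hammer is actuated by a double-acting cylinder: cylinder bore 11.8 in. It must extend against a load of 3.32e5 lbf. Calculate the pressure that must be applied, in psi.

Cap-side area A_cap = π/4 × (11.8 in)² = 109.4 in^2
P = F / A = 3.32e5 lbf / A

P ≈ 3040 psi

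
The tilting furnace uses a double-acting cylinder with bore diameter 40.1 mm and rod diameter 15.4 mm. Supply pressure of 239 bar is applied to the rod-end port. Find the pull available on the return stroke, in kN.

Rod-side annular area A_ann = π/4 × (40.1² − 15.4²) = 1077 mm^2
On retraction the pressure acts on the annular area (bore minus rod).
F = P × A_ann

F ≈ 25.7 kN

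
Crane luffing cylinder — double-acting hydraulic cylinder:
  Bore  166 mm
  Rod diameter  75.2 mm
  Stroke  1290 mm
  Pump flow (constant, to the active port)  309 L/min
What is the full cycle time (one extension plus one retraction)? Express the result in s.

Cap-side area A_cap = π/4 × (166 mm)² = 21640 mm^2
Rod-side annular area A_ann = π/4 × (166² − 75.2²) = 17200 mm^2
t_ext = A_cap·L/Q = 5.421 s
t_ret = A_ann·L/Q = 4.309 s
t_cycle = t_ext + t_ret

t ≈ 9.73 s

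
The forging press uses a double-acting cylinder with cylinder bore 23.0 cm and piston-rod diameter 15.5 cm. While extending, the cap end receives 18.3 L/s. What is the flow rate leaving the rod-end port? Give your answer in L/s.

Q_out ≈ 9.99 L/s

Cap-side area A_cap = π/4 × (23.0 cm)² = 415.5 cm^2
Rod-side annular area A_ann = π/4 × (23.0² − 15.5²) = 226.8 cm^2
Piston speed v = Q_in/A_cap; rod-end outflow Q_out = v × A_ann = Q_in × A_ann/A_cap.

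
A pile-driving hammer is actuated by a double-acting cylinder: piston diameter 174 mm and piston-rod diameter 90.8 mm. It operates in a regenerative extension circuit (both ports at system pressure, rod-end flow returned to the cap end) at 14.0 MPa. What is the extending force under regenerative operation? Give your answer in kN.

F ≈ 90.7 kN

With equal pressure on both faces, forces on the annular region cancel; the net push is pressure × rod cross-section.
Rod cross-section A_rod = π/4 × (90.8 mm)² = 6475 mm^2
F = P × A_rod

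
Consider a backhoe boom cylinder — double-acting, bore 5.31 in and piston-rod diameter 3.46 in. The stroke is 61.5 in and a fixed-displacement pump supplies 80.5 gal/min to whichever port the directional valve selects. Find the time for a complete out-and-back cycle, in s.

Cap-side area A_cap = π/4 × (5.31 in)² = 22.15 in^2
Rod-side annular area A_ann = π/4 × (5.31² − 3.46²) = 12.74 in^2
t_ext = A_cap·L/Q = 4.394 s
t_ret = A_ann·L/Q = 2.529 s
t_cycle = t_ext + t_ret

t ≈ 6.92 s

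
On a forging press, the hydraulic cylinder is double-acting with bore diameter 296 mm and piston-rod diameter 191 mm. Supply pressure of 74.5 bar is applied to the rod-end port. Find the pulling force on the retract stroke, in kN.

F ≈ 299 kN

Rod-side annular area A_ann = π/4 × (296² − 191²) = 40160 mm^2
On retraction the pressure acts on the annular area (bore minus rod).
F = P × A_ann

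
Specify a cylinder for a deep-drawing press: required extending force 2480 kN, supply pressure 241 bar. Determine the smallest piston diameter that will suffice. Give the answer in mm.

D ≈ 362 mm

Extension force acts on the full piston face: F = P × (π/4)D².
D = √(4F / (πP)) = √(4 × 2480 kN / (π × 241 bar))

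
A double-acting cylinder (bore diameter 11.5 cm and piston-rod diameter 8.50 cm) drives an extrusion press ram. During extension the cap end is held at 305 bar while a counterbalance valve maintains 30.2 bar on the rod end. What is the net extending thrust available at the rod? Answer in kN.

F ≈ 303 kN

Cap-side area A_cap = π/4 × (11.5 cm)² = 103.9 cm^2
Rod-side annular area A_ann = π/4 × (11.5² − 8.50²) = 47.12 cm^2
Net thrust = P_cap·A_cap − P_rod·A_ann = 316.8 kN − 14.23 kN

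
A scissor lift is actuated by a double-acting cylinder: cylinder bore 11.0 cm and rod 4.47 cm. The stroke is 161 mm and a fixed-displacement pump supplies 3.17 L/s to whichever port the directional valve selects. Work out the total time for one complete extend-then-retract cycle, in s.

t ≈ 0.886 s

Cap-side area A_cap = π/4 × (11.0 cm)² = 95.03 cm^2
Rod-side annular area A_ann = π/4 × (11.0² − 4.47²) = 79.34 cm^2
t_ext = A_cap·L/Q = 0.4827 s
t_ret = A_ann·L/Q = 0.4030 s
t_cycle = t_ext + t_ret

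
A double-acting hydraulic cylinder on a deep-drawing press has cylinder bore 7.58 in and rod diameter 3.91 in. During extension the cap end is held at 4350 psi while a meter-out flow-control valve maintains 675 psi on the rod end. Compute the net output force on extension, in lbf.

F ≈ 1.74e5 lbf

Cap-side area A_cap = π/4 × (7.58 in)² = 45.13 in^2
Rod-side annular area A_ann = π/4 × (7.58² − 3.91²) = 33.12 in^2
Net thrust = P_cap·A_cap − P_rod·A_ann = 1.963e5 lbf − 22360 lbf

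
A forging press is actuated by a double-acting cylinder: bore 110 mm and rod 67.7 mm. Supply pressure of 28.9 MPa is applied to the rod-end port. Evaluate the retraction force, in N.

Rod-side annular area A_ann = π/4 × (110² − 67.7²) = 5904 mm^2
On retraction the pressure acts on the annular area (bore minus rod).
F = P × A_ann

F ≈ 1.71e5 N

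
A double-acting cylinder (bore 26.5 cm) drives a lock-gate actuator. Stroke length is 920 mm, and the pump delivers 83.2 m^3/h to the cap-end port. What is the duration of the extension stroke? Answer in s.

Cap-side area A_cap = π/4 × (26.5 cm)² = 551.5 cm^2
Swept volume V = A × L; t = V / Q = A·L / Q

t ≈ 2.20 s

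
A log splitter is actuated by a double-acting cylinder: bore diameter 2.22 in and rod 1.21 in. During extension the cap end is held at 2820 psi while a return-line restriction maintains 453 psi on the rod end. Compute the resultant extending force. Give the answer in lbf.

Cap-side area A_cap = π/4 × (2.22 in)² = 3.871 in^2
Rod-side annular area A_ann = π/4 × (2.22² − 1.21²) = 2.721 in^2
Net thrust = P_cap·A_cap − P_rod·A_ann = 10920 lbf − 1233 lbf

F ≈ 9680 lbf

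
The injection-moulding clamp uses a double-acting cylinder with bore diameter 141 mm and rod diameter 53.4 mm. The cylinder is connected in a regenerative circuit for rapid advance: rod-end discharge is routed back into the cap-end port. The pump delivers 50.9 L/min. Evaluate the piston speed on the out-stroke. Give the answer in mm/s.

v ≈ 379 mm/s

In regeneration the rod-end outflow joins the pump flow into the cap end, so the net volume the pump must supply per unit advance equals the rod cross-section area.
Rod cross-section A_rod = π/4 × (53.4 mm)² = 2240 mm^2
v = Q_pump / A_rod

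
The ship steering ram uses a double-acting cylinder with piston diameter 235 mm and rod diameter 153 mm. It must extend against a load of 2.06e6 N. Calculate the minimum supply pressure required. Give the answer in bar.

P ≈ 475 bar

Cap-side area A_cap = π/4 × (235 mm)² = 43370 mm^2
P = F / A = 2.06e6 N / A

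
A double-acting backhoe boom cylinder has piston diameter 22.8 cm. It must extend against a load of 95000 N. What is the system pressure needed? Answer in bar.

Cap-side area A_cap = π/4 × (22.8 cm)² = 408.3 cm^2
P = F / A = 95000 N / A

P ≈ 23.3 bar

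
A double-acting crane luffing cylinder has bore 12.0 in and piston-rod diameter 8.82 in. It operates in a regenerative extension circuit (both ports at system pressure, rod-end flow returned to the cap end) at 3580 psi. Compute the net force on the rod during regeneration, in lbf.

With equal pressure on both faces, forces on the annular region cancel; the net push is pressure × rod cross-section.
Rod cross-section A_rod = π/4 × (8.82 in)² = 61.10 in^2
F = P × A_rod

F ≈ 2.19e5 lbf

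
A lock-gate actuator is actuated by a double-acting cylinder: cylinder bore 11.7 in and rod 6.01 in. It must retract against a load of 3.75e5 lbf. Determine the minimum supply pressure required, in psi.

Rod-side annular area A_ann = π/4 × (11.7² − 6.01²) = 79.14 in^2
Retraction: pressure acts on the annular area.
P = F / A = 3.75e5 lbf / A

P ≈ 4740 psi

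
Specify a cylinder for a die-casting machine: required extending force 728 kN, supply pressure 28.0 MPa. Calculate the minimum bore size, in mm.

D ≈ 182 mm

Extension force acts on the full piston face: F = P × (π/4)D².
D = √(4F / (πP)) = √(4 × 728 kN / (π × 28.0 MPa))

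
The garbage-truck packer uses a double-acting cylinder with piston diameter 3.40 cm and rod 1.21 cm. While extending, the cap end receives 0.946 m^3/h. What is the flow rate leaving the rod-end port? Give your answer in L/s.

Q_out ≈ 0.229 L/s

Cap-side area A_cap = π/4 × (3.40 cm)² = 9.079 cm^2
Rod-side annular area A_ann = π/4 × (3.40² − 1.21²) = 7.929 cm^2
Piston speed v = Q_in/A_cap; rod-end outflow Q_out = v × A_ann = Q_in × A_ann/A_cap.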